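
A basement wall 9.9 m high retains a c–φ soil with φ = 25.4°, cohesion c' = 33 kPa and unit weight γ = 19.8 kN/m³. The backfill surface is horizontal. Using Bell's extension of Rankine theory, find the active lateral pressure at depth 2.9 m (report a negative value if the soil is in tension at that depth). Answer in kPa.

-18.8 kPa

K_a = (1 − sin φ)/(1 + sin φ) = 0.3996.
σ_a = K_a γ z − 2c√K_a = 0.3996×19.8×2.9 − 2×33×0.6322 = -18.78 kPa.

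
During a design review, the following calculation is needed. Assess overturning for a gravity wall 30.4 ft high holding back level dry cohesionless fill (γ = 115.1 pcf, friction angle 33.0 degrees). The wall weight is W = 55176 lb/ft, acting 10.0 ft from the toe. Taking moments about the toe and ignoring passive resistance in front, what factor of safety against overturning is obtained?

3.47

K_a = tan²(45° − 33.0°/2) = 0.2948.
P_a = ½K_aγH² = 0.5×0.2948×115.1×30.4² = 15680 lb/ft, acting at H/3 = 10.13 ft above the base.
Overturning moment M_o = P_a × H/3 = 15680 × 10.13 = 158900.
Resisting moment M_r = W × 10.0 = 55176 × 10.0 = 551800.
FS_overturning = M_r/M_o = 551800/158900 = 3.473.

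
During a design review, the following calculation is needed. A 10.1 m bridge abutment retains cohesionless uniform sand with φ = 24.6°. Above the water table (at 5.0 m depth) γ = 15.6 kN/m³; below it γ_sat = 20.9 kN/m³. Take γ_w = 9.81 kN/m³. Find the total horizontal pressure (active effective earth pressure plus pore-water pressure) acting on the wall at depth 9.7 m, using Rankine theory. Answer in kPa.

99.7 kPa

K_a = (1 − sin φ)/(1 + sin φ) = 0.4121.
γ' = 20.9 − 9.81 = 11.09 kN/m³.
Effective vertical stress at 9.7 m: σ'_v = 15.6×5.0 + 11.09×4.70 = 130.1 kPa.
σ'_h = K_a σ'_v = 0.4121 × 130.1 = 53.63 kPa; u = γ_w × 4.70 = 46.11 kPa.
Total σ_h = 53.63 + 46.11 = 99.74 kPa.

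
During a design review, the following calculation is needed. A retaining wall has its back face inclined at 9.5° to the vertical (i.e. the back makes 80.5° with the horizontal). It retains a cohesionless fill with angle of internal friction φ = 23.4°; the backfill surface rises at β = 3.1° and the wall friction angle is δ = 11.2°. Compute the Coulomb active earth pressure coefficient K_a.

K_a = sin²(α+φ) / [sin²α · sin(α−δ) · (1 + √{sin(φ+δ)sin(φ−β) / (sin(α−δ)sin(α+β))})²].
With α = 80.5°, φ = 23.4°, δ = 11.2°, β = 3.1°: K_a = 0.4856.

0.486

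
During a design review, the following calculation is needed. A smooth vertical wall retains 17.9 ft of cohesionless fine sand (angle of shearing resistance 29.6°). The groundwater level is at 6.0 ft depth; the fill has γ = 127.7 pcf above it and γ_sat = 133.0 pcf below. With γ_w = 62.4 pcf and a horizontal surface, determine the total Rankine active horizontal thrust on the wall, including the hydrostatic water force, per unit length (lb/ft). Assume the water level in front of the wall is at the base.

9980 lb/ft

K_a = tan²(45° − φ/2) = 0.3387.
γ' = 133.0 − 62.4 = 70.60 pcf. Depth below WT = 11.9 ft.
σ'_h at WT = K_a γ d_w = 259.5 psf; at base = 259.5 + K_a γ' × 11.9 = 544.1 psf.
P₁ (0–6.0 ft) = ½×259.5×6.0 = 778.6. P₂ (6.0–17.9 ft) = ½(259.5+544.1)×11.9 = 4782.
P_w = ½ γ_w h₂² = 0.5×62.4×11.9² = 4418. Total = 778.6+4782+4418 = 9979 lb/ft.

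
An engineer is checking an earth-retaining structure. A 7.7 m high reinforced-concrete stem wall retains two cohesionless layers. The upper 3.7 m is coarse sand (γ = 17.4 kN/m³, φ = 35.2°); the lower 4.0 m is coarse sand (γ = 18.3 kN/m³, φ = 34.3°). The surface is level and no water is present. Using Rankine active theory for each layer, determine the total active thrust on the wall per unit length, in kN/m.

145 kN/m

K_a1 = tan²(45°−35.2°/2) = 0.2687; K_a2 = tan²(45°−34.3°/2) = 0.2792.
Layer 1: σ at base = K_a1 γ₁ h₁ = 17.30 kPa; P₁ = ½×17.30×3.7 = 32.00.
Layer 2: σ_v at top = γ₁h₁ = 64.38; σ_h top = K_a2×64.38 = 17.97; σ_h base = K_a2×(64.38+18.3×4.0) = 38.41.
P₂ = ½(17.97+38.41)×4.0 = 112.8. Total P_a = 32.00+112.8 = 144.8 kN/m.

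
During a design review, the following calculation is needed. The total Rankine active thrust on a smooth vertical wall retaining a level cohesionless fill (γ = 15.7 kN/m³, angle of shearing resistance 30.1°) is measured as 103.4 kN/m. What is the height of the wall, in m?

K_a = 0.3320. P_a = ½ K_a γ H² ⇒ H = √(2P_a/(K_a γ)).
H = √(2×103.4/(0.3320×15.7)) = 6.299 m.

6.30 m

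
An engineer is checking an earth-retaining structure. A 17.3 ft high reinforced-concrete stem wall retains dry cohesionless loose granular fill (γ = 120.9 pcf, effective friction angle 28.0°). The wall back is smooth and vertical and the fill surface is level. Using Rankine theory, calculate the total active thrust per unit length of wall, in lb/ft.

K_a = tan²(45° − φ/2) = 0.3610.
P_a = ½ K_a γ H² = 0.5 × 0.3610 × 120.9 × 17.3² = 6532 lb/ft.

6530 lb/ft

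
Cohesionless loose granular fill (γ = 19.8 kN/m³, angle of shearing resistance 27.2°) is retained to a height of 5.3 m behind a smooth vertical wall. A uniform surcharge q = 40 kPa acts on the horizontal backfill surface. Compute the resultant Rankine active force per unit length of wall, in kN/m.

K_a = tan²(45° − φ/2) = 0.3726.
Soil triangle: ½ K_a γ H² = 0.5×0.3726×19.8×5.3² = 103.6 kN/m.
Surcharge rectangle: K_a q H = 0.3726×40×5.3 = 78.99 kN/m.
Total = 103.6 + 78.99 = 182.6 kN/m.

183 kN/m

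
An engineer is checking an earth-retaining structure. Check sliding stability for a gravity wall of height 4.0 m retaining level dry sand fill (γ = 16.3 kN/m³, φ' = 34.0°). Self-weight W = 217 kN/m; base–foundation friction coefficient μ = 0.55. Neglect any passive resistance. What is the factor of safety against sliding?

K_a = tan²(45° − 34.0°/2) = 0.2827.
P_a = ½K_aγH² = 0.5×0.2827×16.3×4.0² = 36.87 kN/m, acting at H/3 = 1.333 m above the base.
FS_sliding = μW / P_a = 0.55×217 / 36.87 = 3.237.

3.24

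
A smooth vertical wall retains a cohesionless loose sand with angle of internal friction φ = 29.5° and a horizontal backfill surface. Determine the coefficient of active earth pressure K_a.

K_a = tan²(45° − φ/2) = tan²(30.25°) = 0.3401.

0.340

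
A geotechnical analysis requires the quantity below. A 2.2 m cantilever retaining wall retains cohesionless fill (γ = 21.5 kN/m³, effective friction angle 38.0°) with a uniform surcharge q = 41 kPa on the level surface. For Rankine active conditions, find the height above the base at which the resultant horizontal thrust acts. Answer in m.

0.966 m

K_a = 0.2379.
Triangular part P₁ = ½K_aγH² = 12.38 at H/3 = 0.7333 m; rectangular part P₂ = K_a q H = 21.46 at H/2 = 1.100 m.
ȳ = (P₁·0.7333 + P₂·1.100)/(P₁+P₂) = 0.9659 m.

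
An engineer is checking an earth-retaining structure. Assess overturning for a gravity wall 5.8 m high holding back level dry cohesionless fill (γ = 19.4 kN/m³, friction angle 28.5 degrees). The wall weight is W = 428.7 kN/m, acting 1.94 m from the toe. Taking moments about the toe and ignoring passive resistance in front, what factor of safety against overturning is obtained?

3.72

K_a = tan²(45° − 28.5°/2) = 0.3540.
P_a = ½K_aγH² = 0.5×0.3540×19.4×5.8² = 115.5 kN/m, acting at H/3 = 1.933 m above the base.
Overturning moment M_o = P_a × H/3 = 115.5 × 1.933 = 223.3.
Resisting moment M_r = W × 1.94 = 428.7 × 1.94 = 831.7.
FS_overturning = M_r/M_o = 831.7/223.3 = 3.725.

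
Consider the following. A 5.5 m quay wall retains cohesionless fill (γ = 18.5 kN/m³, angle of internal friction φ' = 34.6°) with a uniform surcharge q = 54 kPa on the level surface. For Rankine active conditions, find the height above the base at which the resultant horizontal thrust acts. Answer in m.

2.31 m

K_a = 0.2756.
Triangular part P₁ = ½K_aγH² = 77.13 at H/3 = 1.833 m; rectangular part P₂ = K_a q H = 81.86 at H/2 = 2.750 m.
ȳ = (P₁·1.833 + P₂·2.750)/(P₁+P₂) = 2.305 m.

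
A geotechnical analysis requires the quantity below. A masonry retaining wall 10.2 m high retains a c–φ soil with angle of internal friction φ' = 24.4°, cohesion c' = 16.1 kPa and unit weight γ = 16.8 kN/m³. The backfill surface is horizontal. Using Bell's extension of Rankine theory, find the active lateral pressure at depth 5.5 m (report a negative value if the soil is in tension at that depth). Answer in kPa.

K_a = (1 − sin φ)/(1 + sin φ) = 0.4153.
σ_a = K_a γ z − 2c√K_a = 0.4153×16.8×5.5 − 2×16.1×0.6445 = 17.62 kPa.

17.6 kPa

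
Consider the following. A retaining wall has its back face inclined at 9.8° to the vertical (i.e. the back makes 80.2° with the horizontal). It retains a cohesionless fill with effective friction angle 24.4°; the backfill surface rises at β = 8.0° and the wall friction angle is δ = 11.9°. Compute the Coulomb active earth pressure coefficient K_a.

K_a = sin²(α+φ) / [sin²α · sin(α−δ) · (1 + √{sin(φ+δ)sin(φ−β) / (sin(α−δ)sin(α+β))})²].
With α = 80.2°, φ = 24.4°, δ = 11.9°, β = 8.0°: K_a = 0.5117.

0.512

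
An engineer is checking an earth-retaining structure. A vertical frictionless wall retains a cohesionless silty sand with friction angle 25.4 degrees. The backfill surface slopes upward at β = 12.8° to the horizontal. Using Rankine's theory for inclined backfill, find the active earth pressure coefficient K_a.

0.442

K_a = cos β · (cos β − √(cos²β − cos²φ)) / (cos β + √(cos²β − cos²φ)).
cos β = 0.9751, cos φ = 0.9033, √(cos²β − cos²φ) = 0.3673.
K_a = 0.9751 × (0.9751 − 0.3673)/(0.9751 + 0.3673) = 0.4416.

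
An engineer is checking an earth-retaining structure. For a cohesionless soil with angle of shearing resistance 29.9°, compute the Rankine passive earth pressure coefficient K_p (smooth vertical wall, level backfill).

2.99

K_p = (1 + sin φ)/(1 − sin φ) = tan²(45° + 29.9°/2) = 2.988.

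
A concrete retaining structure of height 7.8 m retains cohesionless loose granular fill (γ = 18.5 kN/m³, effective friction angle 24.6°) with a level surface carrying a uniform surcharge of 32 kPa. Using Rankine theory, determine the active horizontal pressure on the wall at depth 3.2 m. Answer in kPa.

37.6 kPa

K_a = (1 − sin φ)/(1 + sin φ) = 0.4121.
σ_v = γz + q = 18.5 × 3.2 + 32 = 91.20 kPa.
σ_h = K_a σ_v = 0.4121 × 91.20 = 37.59 kPa.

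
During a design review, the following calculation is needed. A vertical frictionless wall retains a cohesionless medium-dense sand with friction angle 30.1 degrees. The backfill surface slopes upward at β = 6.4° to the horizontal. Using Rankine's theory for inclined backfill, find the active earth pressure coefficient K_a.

K_a = cos β · (cos β − √(cos²β − cos²φ)) / (cos β + √(cos²β − cos²φ)).
cos β = 0.9938, cos φ = 0.8652, √(cos²β − cos²φ) = 0.4890.
K_a = 0.9938 × (0.9938 − 0.4890)/(0.9938 + 0.4890) = 0.3383.

0.338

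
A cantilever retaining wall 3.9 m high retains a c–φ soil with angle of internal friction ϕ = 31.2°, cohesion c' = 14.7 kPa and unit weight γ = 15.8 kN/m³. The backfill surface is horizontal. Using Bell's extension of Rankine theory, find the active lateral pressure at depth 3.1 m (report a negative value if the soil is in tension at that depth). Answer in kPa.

K_a = (1 − sin φ)/(1 + sin φ) = 0.3175.
σ_a = K_a γ z − 2c√K_a = 0.3175×15.8×3.1 − 2×14.7×0.5635 = -1.015 kPa.

-1.01 kPa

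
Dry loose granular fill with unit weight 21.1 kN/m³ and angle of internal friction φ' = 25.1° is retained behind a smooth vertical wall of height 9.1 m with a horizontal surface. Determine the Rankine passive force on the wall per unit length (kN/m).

2160 kN/m

K_p = tan²(45° + φ/2) = 2.473.
P_p = ½ K_p γ H² = 0.5 × 2.473 × 21.1 × 9.1² = 2161 kN/m.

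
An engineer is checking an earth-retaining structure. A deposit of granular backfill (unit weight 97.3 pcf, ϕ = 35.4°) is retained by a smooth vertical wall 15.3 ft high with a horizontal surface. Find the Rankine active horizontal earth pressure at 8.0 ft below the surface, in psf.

K_a = (1 − sin φ)/(1 + sin φ) = 0.2664.
σ_h = K_a γ z = 0.2664 × 97.3 × 8.0 = 207.4 psf.

207 psf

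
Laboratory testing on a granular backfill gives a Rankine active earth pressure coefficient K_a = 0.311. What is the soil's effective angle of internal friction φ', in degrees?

31.7°

K_a = tan²(45° − φ/2) ⇒ 45° − φ/2 = arctan(√0.311) = 29.15°.
φ = 2(45° − 29.15°) = 31.71°.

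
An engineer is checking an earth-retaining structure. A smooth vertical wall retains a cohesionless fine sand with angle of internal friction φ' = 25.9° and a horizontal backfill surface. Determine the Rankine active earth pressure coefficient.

0.392

K_a = tan²(45° − φ/2) = tan²(32.05°) = 0.3920.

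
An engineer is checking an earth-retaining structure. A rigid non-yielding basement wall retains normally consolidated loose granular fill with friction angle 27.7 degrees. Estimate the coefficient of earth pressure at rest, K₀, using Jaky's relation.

0.535

K₀ = 1 − sin φ' = 1 − sin 27.7° = 0.5352.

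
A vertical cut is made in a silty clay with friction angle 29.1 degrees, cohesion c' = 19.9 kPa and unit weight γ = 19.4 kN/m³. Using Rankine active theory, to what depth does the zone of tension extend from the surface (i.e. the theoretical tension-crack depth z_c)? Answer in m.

K_a = tan²(45° − 29.1°/2) = 0.3456; √K_a = 0.5879.
The active pressure is zero where K_a γ z = 2c√K_a, so z_c = 2c/(γ√K_a) = 2×19.9/(19.4×0.5879) = 3.490 m.

3.49 m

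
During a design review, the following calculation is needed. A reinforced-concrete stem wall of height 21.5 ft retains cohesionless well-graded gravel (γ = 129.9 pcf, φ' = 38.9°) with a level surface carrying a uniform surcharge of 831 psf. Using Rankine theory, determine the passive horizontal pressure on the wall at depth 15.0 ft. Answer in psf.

12200 psf

K_p = (1 + sin φ)/(1 − sin φ) = 4.376.
σ_v = γz + q = 129.9 × 15.0 + 831 = 2780 psf.
σ_h = K_p σ_v = 4.376 × 2780 = 12160 psf.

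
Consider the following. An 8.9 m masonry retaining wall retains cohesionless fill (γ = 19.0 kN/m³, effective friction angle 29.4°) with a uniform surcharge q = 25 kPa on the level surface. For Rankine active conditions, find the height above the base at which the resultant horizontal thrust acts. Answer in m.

3.31 m

K_a = 0.3415.
Triangular part P₁ = ½K_aγH² = 257.0 at H/3 = 2.967 m; rectangular part P₂ = K_a q H = 75.98 at H/2 = 4.450 m.
ȳ = (P₁·2.967 + P₂·4.450)/(P₁+P₂) = 3.305 m.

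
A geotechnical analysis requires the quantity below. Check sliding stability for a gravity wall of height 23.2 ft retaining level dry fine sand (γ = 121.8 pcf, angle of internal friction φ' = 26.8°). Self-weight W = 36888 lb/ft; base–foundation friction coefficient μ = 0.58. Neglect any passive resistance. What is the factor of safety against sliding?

1.72

K_a = tan²(45° − 26.8°/2) = 0.3785.
P_a = ½K_aγH² = 0.5×0.3785×121.8×23.2² = 12410 lb/ft, acting at H/3 = 7.733 ft above the base.
FS_sliding = μW / P_a = 0.58×36888 / 12410 = 1.725.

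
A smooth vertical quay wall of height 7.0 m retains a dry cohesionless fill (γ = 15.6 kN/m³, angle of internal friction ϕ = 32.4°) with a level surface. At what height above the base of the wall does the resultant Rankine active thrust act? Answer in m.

2.33 m

K_a = 0.3022.
The pressure distribution is triangular, so the resultant acts at H/3 above the base = 7.0/3 = 2.333 m.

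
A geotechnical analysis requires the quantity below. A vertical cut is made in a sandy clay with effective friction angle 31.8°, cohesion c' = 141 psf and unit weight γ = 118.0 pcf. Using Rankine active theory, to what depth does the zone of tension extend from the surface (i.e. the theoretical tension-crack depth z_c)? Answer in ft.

K_a = tan²(45° − 31.8°/2) = 0.3098; √K_a = 0.5566.
The active pressure is zero where K_a γ z = 2c√K_a, so z_c = 2c/(γ√K_a) = 2×141/(118.0×0.5566) = 4.294 ft.

4.29 ft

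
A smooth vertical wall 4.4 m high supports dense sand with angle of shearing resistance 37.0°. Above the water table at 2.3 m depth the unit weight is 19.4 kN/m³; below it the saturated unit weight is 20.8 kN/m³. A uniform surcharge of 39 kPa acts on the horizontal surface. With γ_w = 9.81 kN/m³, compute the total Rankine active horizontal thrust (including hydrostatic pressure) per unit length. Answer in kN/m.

K_a = tan²(45° − φ/2) = 0.2486.
γ' = 20.8 − 9.81 = 10.99 kN/m³. h₂ = H − d_w = 2.1 m.
σ'_h: at surface K_a·q = 9.695; at WT K_a(q+γd_w) = 20.79; at base K_a(q+γd_w+γ'h₂) = 26.52 kPa.
P₁ = ½(9.695+20.79)×2.3 = 35.05; P₂ = ½(20.79+26.52)×2.1 = 49.68; P_w = ½γ_w h₂² = 21.63.
Total = 35.05+49.68+21.63 = 106.4 kN/m.

106 kN/m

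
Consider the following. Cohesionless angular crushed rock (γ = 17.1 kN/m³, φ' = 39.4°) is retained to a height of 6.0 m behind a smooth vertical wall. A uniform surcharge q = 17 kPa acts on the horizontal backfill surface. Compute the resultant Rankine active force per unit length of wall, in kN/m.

K_a = tan²(45° − φ/2) = 0.2234.
Soil triangle: ½ K_a γ H² = 0.5×0.2234×17.1×6.0² = 68.78 kN/m.
Surcharge rectangle: K_a q H = 0.2234×17×6.0 = 22.79 kN/m.
Total = 68.78 + 22.79 = 91.57 kN/m.

91.6 kN/m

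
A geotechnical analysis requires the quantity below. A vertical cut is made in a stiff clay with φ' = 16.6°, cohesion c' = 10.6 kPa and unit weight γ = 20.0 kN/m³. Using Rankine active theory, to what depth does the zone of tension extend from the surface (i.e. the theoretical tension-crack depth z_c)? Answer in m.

1.42 m

K_a = tan²(45° − 16.6°/2) = 0.5556; √K_a = 0.7454.
The active pressure is zero where K_a γ z = 2c√K_a, so z_c = 2c/(γ√K_a) = 2×10.6/(20.0×0.7454) = 1.422 m.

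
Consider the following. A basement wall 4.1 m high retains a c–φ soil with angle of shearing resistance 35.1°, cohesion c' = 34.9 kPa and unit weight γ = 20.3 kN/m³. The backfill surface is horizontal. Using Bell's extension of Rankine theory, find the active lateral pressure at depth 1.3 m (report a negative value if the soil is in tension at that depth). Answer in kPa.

K_a = (1 − sin φ)/(1 + sin φ) = 0.2698.
σ_a = K_a γ z − 2c√K_a = 0.2698×20.3×1.3 − 2×34.9×0.5195 = -29.14 kPa.

-29.1 kPa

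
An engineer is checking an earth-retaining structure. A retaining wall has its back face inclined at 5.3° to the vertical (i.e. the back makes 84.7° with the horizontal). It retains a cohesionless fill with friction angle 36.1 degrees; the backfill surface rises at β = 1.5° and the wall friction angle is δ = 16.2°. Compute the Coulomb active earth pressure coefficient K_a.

0.278

K_a = sin²(α+φ) / [sin²α · sin(α−δ) · (1 + √{sin(φ+δ)sin(φ−β) / (sin(α−δ)sin(α+β))})²].
With α = 84.7°, φ = 36.1°, δ = 16.2°, β = 1.5°: K_a = 0.2782.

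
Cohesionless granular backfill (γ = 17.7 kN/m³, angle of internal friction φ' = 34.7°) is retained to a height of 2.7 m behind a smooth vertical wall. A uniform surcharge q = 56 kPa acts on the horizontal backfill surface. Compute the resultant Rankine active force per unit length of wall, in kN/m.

K_a = tan²(45° − φ/2) = 0.2745.
Soil triangle: ½ K_a γ H² = 0.5×0.2745×17.7×2.7² = 17.71 kN/m.
Surcharge rectangle: K_a q H = 0.2745×56×2.7 = 41.50 kN/m.
Total = 17.71 + 41.50 = 59.21 kN/m.

59.2 kN/m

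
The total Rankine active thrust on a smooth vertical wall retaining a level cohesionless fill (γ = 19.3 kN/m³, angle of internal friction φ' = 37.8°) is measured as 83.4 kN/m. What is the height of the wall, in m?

6.00 m

K_a = 0.2400. P_a = ½ K_a γ H² ⇒ H = √(2P_a/(K_a γ)).
H = √(2×83.4/(0.2400×19.3)) = 6.001 m.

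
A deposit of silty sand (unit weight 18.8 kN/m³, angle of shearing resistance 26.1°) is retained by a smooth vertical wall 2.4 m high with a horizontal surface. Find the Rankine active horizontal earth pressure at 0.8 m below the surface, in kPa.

5.85 kPa

K_a = (1 − sin φ)/(1 + sin φ) = 0.3889.
σ_h = K_a γ z = 0.3889 × 18.8 × 0.8 = 5.850 kPa.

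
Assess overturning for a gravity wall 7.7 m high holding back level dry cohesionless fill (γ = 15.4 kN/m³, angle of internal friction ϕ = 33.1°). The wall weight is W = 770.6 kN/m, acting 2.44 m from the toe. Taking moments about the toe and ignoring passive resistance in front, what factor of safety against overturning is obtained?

K_a = tan²(45° − 33.1°/2) = 0.2936.
P_a = ½K_aγH² = 0.5×0.2936×15.4×7.7² = 134.0 kN/m, acting at H/3 = 2.567 m above the base.
Overturning moment M_o = P_a × H/3 = 134.0 × 2.567 = 344.0.
Resisting moment M_r = W × 2.44 = 770.6 × 2.44 = 1880.
FS_overturning = M_r/M_o = 1880/344.0 = 5.466.

5.47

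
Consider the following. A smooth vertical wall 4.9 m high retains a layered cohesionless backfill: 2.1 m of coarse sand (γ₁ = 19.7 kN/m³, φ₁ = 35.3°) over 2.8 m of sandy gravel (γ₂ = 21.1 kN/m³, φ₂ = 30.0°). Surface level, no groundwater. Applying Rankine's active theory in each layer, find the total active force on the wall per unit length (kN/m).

77.8 kN/m

K_a1 = tan²(45°−35.3°/2) = 0.2675; K_a2 = tan²(45°−30.0°/2) = 0.3333.
Layer 1: σ at base = K_a1 γ₁ h₁ = 11.07 kPa; P₁ = ½×11.07×2.1 = 11.62.
Layer 2: σ_v at top = γ₁h₁ = 41.37; σ_h top = K_a2×41.37 = 13.79; σ_h base = K_a2×(41.37+21.1×2.8) = 33.48.
P₂ = ½(13.79+33.48)×2.8 = 66.18. Total P_a = 11.62+66.18 = 77.80 kN/m.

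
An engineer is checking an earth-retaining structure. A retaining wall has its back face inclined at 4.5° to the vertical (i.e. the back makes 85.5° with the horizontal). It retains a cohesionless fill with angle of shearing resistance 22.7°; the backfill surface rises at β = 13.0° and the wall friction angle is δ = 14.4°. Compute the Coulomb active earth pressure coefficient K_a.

K_a = sin²(α+φ) / [sin²α · sin(α−δ) · (1 + √{sin(φ+δ)sin(φ−β) / (sin(α−δ)sin(α+β))})²].
With α = 85.5°, φ = 22.7°, δ = 14.4°, β = 13.0°: K_a = 0.5429.

0.543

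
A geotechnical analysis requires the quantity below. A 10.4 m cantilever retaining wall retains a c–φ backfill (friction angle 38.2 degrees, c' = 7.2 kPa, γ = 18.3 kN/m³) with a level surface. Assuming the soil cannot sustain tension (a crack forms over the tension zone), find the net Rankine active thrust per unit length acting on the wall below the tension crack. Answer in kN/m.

K_a = 0.2358; √K_a = 0.4856.
Tension-crack depth z_c = 2c/(γ√K_a) = 2×7.2/(18.3×0.4856) = 1.621 m.
σ_a at base = K_a γ H − 2c√K_a = 0.2358×18.3×10.4 − 2×7.2×0.4856 = 37.88 kPa.
P_a = ½ × 37.88 × (H − z_c) = 0.5×37.88×8.779 = 166.3 kN/m.

166 kN/m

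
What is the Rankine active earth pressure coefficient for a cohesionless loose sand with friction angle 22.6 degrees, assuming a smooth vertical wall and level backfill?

0.445

K_a = tan²(45° − φ/2) = tan²(33.70°) = 0.4448.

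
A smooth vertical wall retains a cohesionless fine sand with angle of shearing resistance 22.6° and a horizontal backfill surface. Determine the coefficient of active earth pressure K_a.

0.445

K_a = tan²(45° − φ/2) = tan²(33.70°) = 0.4448.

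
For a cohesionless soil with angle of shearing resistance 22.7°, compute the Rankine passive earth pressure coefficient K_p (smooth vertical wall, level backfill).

K_p = (1 + sin φ)/(1 − sin φ) = tan²(45° + 22.7°/2) = 2.257.

2.26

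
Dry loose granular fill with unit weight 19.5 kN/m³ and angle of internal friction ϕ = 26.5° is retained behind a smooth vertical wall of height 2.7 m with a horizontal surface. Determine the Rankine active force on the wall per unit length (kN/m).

K_a = tan²(45° − φ/2) = 0.3829.
P_a = ½ K_a γ H² = 0.5 × 0.3829 × 19.5 × 2.7² = 27.22 kN/m.

27.2 kN/m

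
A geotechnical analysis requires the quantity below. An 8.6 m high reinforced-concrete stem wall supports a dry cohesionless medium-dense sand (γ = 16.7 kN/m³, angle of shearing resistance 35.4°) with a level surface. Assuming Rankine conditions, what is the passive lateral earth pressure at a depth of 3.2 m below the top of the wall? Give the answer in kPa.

K_p = (1 + sin φ)/(1 − sin φ) = 3.754.
σ_h = K_p γ z = 3.754 × 16.7 × 3.2 = 200.6 kPa.

201 kPa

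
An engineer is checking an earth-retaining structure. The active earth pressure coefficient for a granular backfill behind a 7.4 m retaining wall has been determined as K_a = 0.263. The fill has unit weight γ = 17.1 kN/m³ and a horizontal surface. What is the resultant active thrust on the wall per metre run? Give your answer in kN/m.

P = ½ K_a γ H² = 0.5 × 0.263 × 17.1 × 7.4² = 123.1 kN/m.

123 kN/m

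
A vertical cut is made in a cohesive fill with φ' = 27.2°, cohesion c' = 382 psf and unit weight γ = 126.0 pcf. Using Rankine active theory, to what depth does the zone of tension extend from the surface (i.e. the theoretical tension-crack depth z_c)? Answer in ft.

9.93 ft

K_a = tan²(45° − 27.2°/2) = 0.3726; √K_a = 0.6104.
The active pressure is zero where K_a γ z = 2c√K_a, so z_c = 2c/(γ√K_a) = 2×382/(126.0×0.6104) = 9.934 ft.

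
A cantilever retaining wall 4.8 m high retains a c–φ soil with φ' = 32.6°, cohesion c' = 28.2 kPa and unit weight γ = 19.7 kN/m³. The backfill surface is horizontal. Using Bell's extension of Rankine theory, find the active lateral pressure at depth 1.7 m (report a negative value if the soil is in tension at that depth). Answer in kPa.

-20.8 kPa

K_a = (1 − sin φ)/(1 + sin φ) = 0.2997.
σ_a = K_a γ z − 2c√K_a = 0.2997×19.7×1.7 − 2×28.2×0.5475 = -20.84 kPa.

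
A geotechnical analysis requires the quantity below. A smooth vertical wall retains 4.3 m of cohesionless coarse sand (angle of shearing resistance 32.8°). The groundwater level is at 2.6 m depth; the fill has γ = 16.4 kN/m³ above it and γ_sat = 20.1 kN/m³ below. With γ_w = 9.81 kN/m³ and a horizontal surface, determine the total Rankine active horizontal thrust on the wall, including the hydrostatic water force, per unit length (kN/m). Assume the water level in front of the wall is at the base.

K_a = tan²(45° − φ/2) = 0.2973.
γ' = 20.1 − 9.81 = 10.29 kN/m³. Depth below WT = 1.7 m.
σ'_h at WT = K_a γ d_w = 12.68 kPa; at base = 12.68 + K_a γ' × 1.7 = 17.88 kPa.
P₁ (0–2.6 m) = ½×12.68×2.6 = 16.48. P₂ (2.6–4.3 m) = ½(12.68+17.88)×1.7 = 25.97.
P_w = ½ γ_w h₂² = 0.5×9.81×1.7² = 14.18. Total = 16.48+25.97+14.18 = 56.62 kN/m.

56.6 kN/m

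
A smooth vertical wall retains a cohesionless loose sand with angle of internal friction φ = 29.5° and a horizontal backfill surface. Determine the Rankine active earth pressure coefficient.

0.340

K_a = tan²(45° − φ/2) = tan²(30.25°) = 0.3401.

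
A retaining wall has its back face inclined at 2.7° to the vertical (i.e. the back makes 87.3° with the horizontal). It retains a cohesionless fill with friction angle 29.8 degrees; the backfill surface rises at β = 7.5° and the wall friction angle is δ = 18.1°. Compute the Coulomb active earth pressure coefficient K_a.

K_a = sin²(α+φ) / [sin²α · sin(α−δ) · (1 + √{sin(φ+δ)sin(φ−β) / (sin(α−δ)sin(α+β))})²].
With α = 87.3°, φ = 29.8°, δ = 18.1°, β = 7.5°: K_a = 0.3537.

0.354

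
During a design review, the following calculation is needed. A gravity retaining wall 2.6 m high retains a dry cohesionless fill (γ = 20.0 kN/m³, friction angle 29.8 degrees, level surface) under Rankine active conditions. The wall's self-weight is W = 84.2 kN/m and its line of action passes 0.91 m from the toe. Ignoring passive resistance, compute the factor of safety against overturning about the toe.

3.89

K_a = tan²(45° − 29.8°/2) = 0.3360.
P_a = ½K_aγH² = 0.5×0.3360×20.0×2.6² = 22.72 kN/m, acting at H/3 = 0.8667 m above the base.
Overturning moment M_o = P_a × H/3 = 22.72 × 0.8667 = 19.69.
Resisting moment M_r = W × 0.91 = 84.2 × 0.91 = 76.62.
FS_overturning = M_r/M_o = 76.62/19.69 = 3.892.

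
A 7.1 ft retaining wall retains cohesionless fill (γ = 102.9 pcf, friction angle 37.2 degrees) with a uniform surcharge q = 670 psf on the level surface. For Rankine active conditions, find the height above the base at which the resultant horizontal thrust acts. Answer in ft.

K_a = 0.2464.
Triangular part P₁ = ½K_aγH² = 639.1 at H/3 = 2.367 ft; rectangular part P₂ = K_a q H = 1172 at H/2 = 3.550 ft.
ȳ = (P₁·2.367 + P₂·3.550)/(P₁+P₂) = 3.132 ft.

3.13 ft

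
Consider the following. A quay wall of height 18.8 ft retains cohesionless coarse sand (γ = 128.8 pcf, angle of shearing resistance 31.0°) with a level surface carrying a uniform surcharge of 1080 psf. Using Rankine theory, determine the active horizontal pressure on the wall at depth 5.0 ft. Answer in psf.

K_a = (1 − sin φ)/(1 + sin φ) = 0.3201.
σ_v = γz + q = 128.8 × 5.0 + 1080 = 1724 psf.
σ_h = K_a σ_v = 0.3201 × 1724 = 551.9 psf.

552 psf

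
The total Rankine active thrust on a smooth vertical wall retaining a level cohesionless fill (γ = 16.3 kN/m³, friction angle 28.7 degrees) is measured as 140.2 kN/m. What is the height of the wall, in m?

K_a = 0.3511. P_a = ½ K_a γ H² ⇒ H = √(2P_a/(K_a γ)).
H = √(2×140.2/(0.3511×16.3)) = 6.999 m.

7.00 m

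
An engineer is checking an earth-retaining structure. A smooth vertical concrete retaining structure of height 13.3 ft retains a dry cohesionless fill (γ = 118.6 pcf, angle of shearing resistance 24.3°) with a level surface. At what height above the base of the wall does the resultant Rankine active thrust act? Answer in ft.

K_a = 0.4169.
The pressure distribution is triangular, so the resultant acts at H/3 above the base = 13.3/3 = 4.433 ft.

4.43 ft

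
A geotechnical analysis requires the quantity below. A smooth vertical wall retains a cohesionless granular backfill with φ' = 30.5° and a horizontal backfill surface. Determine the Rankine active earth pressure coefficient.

0.327

K_a = (1 − sin φ)/(1 + sin φ) = (1 − sin 30.5°)/(1 + sin 30.5°) = 0.3267.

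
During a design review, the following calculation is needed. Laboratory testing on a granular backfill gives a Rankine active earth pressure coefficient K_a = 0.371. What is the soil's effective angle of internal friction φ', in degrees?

27.3°

K_a = tan²(45° − φ/2) ⇒ 45° − φ/2 = arctan(√0.371) = 31.35°.
φ = 2(45° − 31.35°) = 27.31°.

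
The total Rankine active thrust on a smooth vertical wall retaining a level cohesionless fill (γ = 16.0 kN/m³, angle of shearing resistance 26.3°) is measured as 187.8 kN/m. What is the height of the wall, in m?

7.80 m

K_a = 0.3859. P_a = ½ K_a γ H² ⇒ H = √(2P_a/(K_a γ)).
H = √(2×187.8/(0.3859×16.0)) = 7.799 m.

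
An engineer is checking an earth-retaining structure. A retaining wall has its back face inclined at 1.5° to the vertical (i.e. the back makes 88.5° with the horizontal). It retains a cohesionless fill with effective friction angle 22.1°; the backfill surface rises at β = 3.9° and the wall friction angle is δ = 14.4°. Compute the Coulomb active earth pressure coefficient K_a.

K_a = sin²(α+φ) / [sin²α · sin(α−δ) · (1 + √{sin(φ+δ)sin(φ−β) / (sin(α−δ)sin(α+β))})²].
With α = 88.5°, φ = 22.1°, δ = 14.4°, β = 3.9°: K_a = 0.4398.

0.440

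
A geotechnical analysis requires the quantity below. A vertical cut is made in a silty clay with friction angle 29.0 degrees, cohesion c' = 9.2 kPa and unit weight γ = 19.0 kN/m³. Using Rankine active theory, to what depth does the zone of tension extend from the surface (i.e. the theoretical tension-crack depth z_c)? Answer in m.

K_a = tan²(45° − 29.0°/2) = 0.3470; √K_a = 0.5890.
The active pressure is zero where K_a γ z = 2c√K_a, so z_c = 2c/(γ√K_a) = 2×9.2/(19.0×0.5890) = 1.644 m.

1.64 m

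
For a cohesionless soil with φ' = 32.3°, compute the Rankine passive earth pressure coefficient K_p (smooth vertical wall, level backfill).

K_p = (1 + sin φ)/(1 − sin φ) = tan²(45° + 32.3°/2) = 3.295.

3.30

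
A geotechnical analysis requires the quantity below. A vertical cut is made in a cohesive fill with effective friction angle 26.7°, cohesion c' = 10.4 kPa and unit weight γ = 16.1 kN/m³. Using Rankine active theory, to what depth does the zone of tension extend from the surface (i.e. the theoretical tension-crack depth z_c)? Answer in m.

K_a = tan²(45° − 26.7°/2) = 0.3800; √K_a = 0.6164.
The active pressure is zero where K_a γ z = 2c√K_a, so z_c = 2c/(γ√K_a) = 2×10.4/(16.1×0.6164) = 2.096 m.

2.10 m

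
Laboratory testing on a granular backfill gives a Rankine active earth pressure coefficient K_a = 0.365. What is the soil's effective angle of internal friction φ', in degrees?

K_a = tan²(45° − φ/2) ⇒ 45° − φ/2 = arctan(√0.365) = 31.14°.
φ = 2(45° − 31.14°) = 27.72°.

27.7°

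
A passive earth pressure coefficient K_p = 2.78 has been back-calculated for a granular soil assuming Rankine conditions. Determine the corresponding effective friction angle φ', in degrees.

28.1°

K_p = (1+sin φ)/(1−sin φ) ⇒ sin φ = (K_p − 1)/(K_p + 1) = 0.4709.
φ = arcsin(0.4709) = 28.09°.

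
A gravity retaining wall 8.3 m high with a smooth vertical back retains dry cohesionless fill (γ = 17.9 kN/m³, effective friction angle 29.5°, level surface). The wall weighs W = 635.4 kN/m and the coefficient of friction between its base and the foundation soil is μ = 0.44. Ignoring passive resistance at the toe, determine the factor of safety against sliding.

K_a = tan²(45° − 29.5°/2) = 0.3401.
P_a = ½K_aγH² = 0.5×0.3401×17.9×8.3² = 209.7 kN/m, acting at H/3 = 2.767 m above the base.
FS_sliding = μW / P_a = 0.44×635.4 / 209.7 = 1.333.

1.33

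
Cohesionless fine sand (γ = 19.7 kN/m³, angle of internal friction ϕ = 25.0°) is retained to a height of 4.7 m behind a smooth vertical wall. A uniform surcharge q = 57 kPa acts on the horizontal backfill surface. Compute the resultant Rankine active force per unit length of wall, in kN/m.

197 kN/m

K_a = tan²(45° − φ/2) = 0.4059.
Soil triangle: ½ K_a γ H² = 0.5×0.4059×19.7×4.7² = 88.31 kN/m.
Surcharge rectangle: K_a q H = 0.4059×57×4.7 = 108.7 kN/m.
Total = 88.31 + 108.7 = 197.0 kN/m.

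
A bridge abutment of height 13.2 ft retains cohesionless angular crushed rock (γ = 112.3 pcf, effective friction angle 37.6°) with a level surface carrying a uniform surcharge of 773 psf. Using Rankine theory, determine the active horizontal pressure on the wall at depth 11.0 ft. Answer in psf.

K_a = (1 − sin φ)/(1 + sin φ) = 0.2421.
σ_v = γz + q = 112.3 × 11.0 + 773 = 2008 psf.
σ_h = K_a σ_v = 0.2421 × 2008 = 486.3 psf.

486 psf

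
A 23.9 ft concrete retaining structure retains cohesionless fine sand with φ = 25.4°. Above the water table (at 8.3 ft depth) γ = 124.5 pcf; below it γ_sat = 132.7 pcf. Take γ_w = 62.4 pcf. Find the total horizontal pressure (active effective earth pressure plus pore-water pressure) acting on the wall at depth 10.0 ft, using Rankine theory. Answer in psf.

567 psf

K_a = (1 − sin φ)/(1 + sin φ) = 0.3996.
γ' = 132.7 − 62.4 = 70.30 pcf.
Effective vertical stress at 10.0 ft: σ'_v = 124.5×8.3 + 70.30×1.70 = 1153 psf.
σ'_h = K_a σ'_v = 0.3996 × 1153 = 460.7 psf; u = γ_w × 1.70 = 106.1 psf.
Total σ_h = 460.7 + 106.1 = 566.8 psf.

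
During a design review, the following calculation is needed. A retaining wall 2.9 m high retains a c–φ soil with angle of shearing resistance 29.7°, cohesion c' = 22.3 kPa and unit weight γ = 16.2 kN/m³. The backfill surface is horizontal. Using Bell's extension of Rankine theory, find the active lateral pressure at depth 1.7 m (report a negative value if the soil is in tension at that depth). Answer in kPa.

K_a = (1 − sin φ)/(1 + sin φ) = 0.3374.
σ_a = K_a γ z − 2c√K_a = 0.3374×16.2×1.7 − 2×22.3×0.5808 = -16.61 kPa.

-16.6 kPa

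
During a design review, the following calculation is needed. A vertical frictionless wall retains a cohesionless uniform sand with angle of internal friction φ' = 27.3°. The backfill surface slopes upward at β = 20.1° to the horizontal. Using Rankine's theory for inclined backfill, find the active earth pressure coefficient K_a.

0.480

K_a = cos β · (cos β − √(cos²β − cos²φ)) / (cos β + √(cos²β − cos²φ)).
cos β = 0.9391, cos φ = 0.8886, √(cos²β − cos²φ) = 0.3037.
K_a = 0.9391 × (0.9391 − 0.3037)/(0.9391 + 0.3037) = 0.4801.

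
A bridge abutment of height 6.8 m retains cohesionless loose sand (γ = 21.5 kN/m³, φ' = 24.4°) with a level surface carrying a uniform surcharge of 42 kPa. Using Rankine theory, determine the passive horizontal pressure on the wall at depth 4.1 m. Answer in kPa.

K_p = (1 + sin φ)/(1 − sin φ) = 2.408.
σ_v = γz + q = 21.5 × 4.1 + 42 = 130.1 kPa.
σ_h = K_p σ_v = 2.408 × 130.1 = 313.4 kPa.

313 kPa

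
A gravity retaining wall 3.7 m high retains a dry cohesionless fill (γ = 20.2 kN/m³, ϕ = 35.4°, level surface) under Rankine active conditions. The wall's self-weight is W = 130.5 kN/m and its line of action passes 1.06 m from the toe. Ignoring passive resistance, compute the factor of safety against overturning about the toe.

K_a = tan²(45° − 35.4°/2) = 0.2664.
P_a = ½K_aγH² = 0.5×0.2664×20.2×3.7² = 36.83 kN/m, acting at H/3 = 1.233 m above the base.
Overturning moment M_o = P_a × H/3 = 36.83 × 1.233 = 45.43.
Resisting moment M_r = W × 1.06 = 130.5 × 1.06 = 138.3.
FS_overturning = M_r/M_o = 138.3/45.43 = 3.045.

3.04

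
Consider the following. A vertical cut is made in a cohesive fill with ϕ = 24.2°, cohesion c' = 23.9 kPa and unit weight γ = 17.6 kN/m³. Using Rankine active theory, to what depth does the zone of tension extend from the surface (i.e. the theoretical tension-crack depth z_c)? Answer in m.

4.20 m

K_a = tan²(45° − 24.2°/2) = 0.4185; √K_a = 0.6469.
The active pressure is zero where K_a γ z = 2c√K_a, so z_c = 2c/(γ√K_a) = 2×23.9/(17.6×0.6469) = 4.198 m.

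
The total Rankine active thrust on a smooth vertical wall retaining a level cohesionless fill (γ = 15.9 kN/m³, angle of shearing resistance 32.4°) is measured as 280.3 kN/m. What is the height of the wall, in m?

10.8 m

K_a = 0.3022. P_a = ½ K_a γ H² ⇒ H = √(2P_a/(K_a γ)).
H = √(2×280.3/(0.3022×15.9)) = 10.80 m.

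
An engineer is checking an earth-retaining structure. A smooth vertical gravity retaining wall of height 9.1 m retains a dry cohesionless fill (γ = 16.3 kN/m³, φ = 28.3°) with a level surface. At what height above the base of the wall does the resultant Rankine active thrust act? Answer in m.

3.03 m

K_a = 0.3568.
The pressure distribution is triangular, so the resultant acts at H/3 above the base = 9.1/3 = 3.033 m.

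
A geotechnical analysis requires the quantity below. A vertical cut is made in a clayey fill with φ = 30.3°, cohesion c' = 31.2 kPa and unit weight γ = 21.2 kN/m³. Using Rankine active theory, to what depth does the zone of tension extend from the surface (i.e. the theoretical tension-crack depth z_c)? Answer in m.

K_a = tan²(45° − 30.3°/2) = 0.3293; √K_a = 0.5739.
The active pressure is zero where K_a γ z = 2c√K_a, so z_c = 2c/(γ√K_a) = 2×31.2/(21.2×0.5739) = 5.129 m.

5.13 m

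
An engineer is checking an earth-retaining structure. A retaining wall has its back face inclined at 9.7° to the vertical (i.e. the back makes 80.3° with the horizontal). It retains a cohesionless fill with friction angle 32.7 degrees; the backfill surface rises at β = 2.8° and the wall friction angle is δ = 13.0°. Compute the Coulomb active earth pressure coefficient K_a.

0.358

K_a = sin²(α+φ) / [sin²α · sin(α−δ) · (1 + √{sin(φ+δ)sin(φ−β) / (sin(α−δ)sin(α+β))})²].
With α = 80.3°, φ = 32.7°, δ = 13.0°, β = 2.8°: K_a = 0.3584.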